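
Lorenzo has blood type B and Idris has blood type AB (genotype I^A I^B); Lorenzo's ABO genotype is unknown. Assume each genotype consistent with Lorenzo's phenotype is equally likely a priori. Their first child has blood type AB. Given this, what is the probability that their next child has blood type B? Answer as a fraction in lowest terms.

1/2

Possible genotypes: Lorenzo ∈ {I^B I^B, I^B i}; Idris ∈ {I^A I^B}.
Weight each parental genotype pair by prior × P(type-AB child):
  I^B I^B × I^A I^B: posterior weight 2/3; P(next child type B) = 1/2.
  I^B i × I^A I^B: posterior weight 1/3; P(next child type B) = 1/2.
Weighted sum = 1/2.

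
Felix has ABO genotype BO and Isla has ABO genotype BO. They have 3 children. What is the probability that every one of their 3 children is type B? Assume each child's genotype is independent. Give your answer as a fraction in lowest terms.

ABO cross BO × BO → 1/4 O, 3/4 B.
So P(type B) = 3/4 per child.
All 3 independent: (3/4)^3 = 27/64.

27/64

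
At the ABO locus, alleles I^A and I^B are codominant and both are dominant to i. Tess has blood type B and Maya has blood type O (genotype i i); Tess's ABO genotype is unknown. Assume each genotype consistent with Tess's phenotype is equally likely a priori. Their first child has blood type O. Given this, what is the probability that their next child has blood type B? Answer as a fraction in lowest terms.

Possible genotypes: Tess ∈ {I^B I^B, I^B i}; Maya ∈ {i i}.
Weight each parental genotype pair by prior × P(type-O child):
  I^B i × i i: posterior weight 1; P(next child type B) = 1/2.
Weighted sum = 1/2.

1/2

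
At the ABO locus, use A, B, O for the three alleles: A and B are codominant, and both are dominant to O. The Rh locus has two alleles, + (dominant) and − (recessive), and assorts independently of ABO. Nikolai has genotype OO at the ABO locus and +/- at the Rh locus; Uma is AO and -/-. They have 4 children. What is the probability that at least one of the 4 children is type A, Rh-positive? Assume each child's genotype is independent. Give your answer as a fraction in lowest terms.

ABO cross OO × AO → 1/2 O, 1/2 A.
Rh cross +/- × -/- → 1/2 Rh+, 1/2 Rh-; so P(type A, Rh-positive) = 1/2 × 1/2 = 1/4 per child.
P(none) = (3/4)^4 = 81/256; P(at least one) = 1 − 81/256 = 175/256.

175/256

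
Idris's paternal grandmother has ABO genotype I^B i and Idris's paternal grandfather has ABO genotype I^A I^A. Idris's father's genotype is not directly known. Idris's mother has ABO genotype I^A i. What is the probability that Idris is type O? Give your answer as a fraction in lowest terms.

Idris's father's ABO genotype from I^B i × I^A I^A: 1/2 I^A I^B, 1/2 I^A i.
Crossing each possibility with the mother I^A i and summing P(type O): 1/2·0 + 1/2·1/4 = 1/8.

1/8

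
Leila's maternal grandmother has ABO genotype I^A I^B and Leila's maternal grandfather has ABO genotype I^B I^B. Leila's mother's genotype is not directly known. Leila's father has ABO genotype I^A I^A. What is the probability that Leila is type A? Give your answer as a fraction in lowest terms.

Leila's mother's ABO genotype from I^A I^B × I^B I^B: 1/2 I^A I^B, 1/2 I^B I^B.
Crossing each possibility with the father I^A I^A and summing P(type A): 1/2·1/2 + 1/2·0 = 1/4.

1/4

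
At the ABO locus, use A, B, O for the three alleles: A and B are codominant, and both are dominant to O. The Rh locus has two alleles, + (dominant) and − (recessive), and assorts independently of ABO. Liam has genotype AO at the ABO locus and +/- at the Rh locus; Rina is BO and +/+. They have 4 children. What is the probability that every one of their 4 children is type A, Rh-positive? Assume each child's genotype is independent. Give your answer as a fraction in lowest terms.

1/256

ABO cross AO × BO → 1/4 O, 1/4 A, 1/4 B, 1/4 AB.
Rh cross +/- × +/+ → 1 Rh+; so P(type A, Rh-positive) = 1/4 × 1 = 1/4 per child.
All 4 independent: (1/4)^4 = 1/256.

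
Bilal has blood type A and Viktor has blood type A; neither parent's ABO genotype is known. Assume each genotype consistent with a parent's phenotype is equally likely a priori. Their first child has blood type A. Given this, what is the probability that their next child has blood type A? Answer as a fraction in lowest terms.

19/20

Possible genotypes: Bilal ∈ {AA, AO}; Viktor ∈ {AA, AO}.
Weight each parental genotype pair by prior × P(type-A child):
  AA × AA: posterior weight 4/15; P(next child type A) = 1.
  AA × AO: posterior weight 4/15; P(next child type A) = 1.
  AO × AA: posterior weight 4/15; P(next child type A) = 1.
  AO × AO: posterior weight 1/5; P(next child type A) = 3/4.
Weighted sum = 19/20.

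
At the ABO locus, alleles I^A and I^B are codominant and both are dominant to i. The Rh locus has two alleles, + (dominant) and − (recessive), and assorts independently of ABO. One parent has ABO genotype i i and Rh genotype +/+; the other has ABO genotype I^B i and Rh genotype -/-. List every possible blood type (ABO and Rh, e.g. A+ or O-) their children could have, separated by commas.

Gametes from i i × I^B i give offspring ABO genotypes I^B i, i i, i.e. phenotypes O, B.
Rh cross +/+ × -/- → phenotypes Rh+.
Combining independently: O+, B+.

O+, B+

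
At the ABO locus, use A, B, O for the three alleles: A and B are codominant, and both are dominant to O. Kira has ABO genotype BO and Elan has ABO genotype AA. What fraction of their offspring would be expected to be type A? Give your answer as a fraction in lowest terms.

ABO cross BO × AA → offspring phenotypes: 1/2 A, 1/2 AB.
So P(type A) = 1/2.

1/2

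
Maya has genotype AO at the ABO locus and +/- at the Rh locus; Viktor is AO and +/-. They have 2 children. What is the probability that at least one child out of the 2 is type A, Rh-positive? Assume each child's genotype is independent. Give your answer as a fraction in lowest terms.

ABO cross AO × AO → 1/4 O, 3/4 A.
Rh cross +/- × +/- → 3/4 Rh+, 1/4 Rh-; so P(type A, Rh-positive) = 3/4 × 3/4 = 9/16 per child.
P(none) = (7/16)^2 = 49/256; P(at least one) = 1 − 49/256 = 207/256.

207/256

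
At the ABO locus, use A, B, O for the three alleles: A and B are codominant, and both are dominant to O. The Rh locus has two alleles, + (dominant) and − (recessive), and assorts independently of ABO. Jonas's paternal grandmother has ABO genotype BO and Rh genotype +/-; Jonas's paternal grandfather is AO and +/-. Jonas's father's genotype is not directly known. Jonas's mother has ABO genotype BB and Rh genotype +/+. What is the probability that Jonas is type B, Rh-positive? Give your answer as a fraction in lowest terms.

Jonas's father's ABO genotype from BO × AO: 1/4 AB, 1/4 AO, 1/4 BO, 1/4 OO.
Crossing each possibility with the mother BB and summing P(type B): 1/4·1/2 + 1/4·1/2 + 1/4·1 + 1/4·1 = 3/4.
Similarly for Rh via the father's Rh distribution: P(Rh+) = 1.
Independent loci: 3/4 × 1 = 3/4.

3/4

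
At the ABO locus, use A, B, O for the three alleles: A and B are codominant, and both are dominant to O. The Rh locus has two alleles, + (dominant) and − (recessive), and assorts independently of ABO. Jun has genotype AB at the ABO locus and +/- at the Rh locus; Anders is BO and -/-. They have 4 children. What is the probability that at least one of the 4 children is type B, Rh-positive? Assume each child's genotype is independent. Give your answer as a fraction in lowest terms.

175/256

ABO cross AB × BO → 1/4 A, 1/2 B, 1/4 AB.
Rh cross +/- × -/- → 1/2 Rh+, 1/2 Rh-; so P(type B, Rh-positive) = 1/2 × 1/2 = 1/4 per child.
P(none) = (3/4)^4 = 81/256; P(at least one) = 1 − 81/256 = 175/256.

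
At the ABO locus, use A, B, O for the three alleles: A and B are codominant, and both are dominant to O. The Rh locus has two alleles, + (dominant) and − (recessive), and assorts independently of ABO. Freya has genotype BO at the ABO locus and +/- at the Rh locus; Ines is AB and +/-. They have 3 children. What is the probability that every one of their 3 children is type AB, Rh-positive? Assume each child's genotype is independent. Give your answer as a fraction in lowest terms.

27/4096

ABO cross BO × AB → 1/4 A, 1/2 B, 1/4 AB.
Rh cross +/- × +/- → 3/4 Rh+, 1/4 Rh-; so P(type AB, Rh-positive) = 1/4 × 3/4 = 3/16 per child.
All 3 independent: (3/16)^3 = 27/4096.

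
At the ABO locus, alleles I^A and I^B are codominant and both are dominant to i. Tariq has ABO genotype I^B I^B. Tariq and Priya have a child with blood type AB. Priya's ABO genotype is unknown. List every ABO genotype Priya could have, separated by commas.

I^A I^A, I^A I^B, I^A i

For each candidate genotype of Priya, check whether crossing it with I^B I^B can produce every observed child phenotype.
  I^A I^A → possible child types {AB} ✓
  I^A I^B → possible child types {B, AB} ✓
  I^A i → possible child types {B, AB} ✓
  I^B I^B → possible child types {B} ✗
  I^B i → possible child types {B} ✗
  i i → possible child types {B} ✗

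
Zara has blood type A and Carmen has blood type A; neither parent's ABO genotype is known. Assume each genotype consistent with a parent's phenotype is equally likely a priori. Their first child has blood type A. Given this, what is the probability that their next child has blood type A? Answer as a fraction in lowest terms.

Possible genotypes: Zara ∈ {I^A I^A, I^A i}; Carmen ∈ {I^A I^A, I^A i}.
Weight each parental genotype pair by prior × P(type-A child):
  I^A I^A × I^A I^A: posterior weight 4/15; P(next child type A) = 1.
  I^A I^A × I^A i: posterior weight 4/15; P(next child type A) = 1.
  I^A i × I^A I^A: posterior weight 4/15; P(next child type A) = 1.
  I^A i × I^A i: posterior weight 1/5; P(next child type A) = 3/4.
Weighted sum = 19/20.

19/20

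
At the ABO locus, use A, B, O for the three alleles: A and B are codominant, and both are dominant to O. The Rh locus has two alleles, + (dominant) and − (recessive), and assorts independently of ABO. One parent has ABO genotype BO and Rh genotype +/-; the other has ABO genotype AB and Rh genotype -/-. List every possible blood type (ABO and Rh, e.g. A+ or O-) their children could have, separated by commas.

Gametes from BO × AB give offspring ABO genotypes AB, AO, BB, BO, i.e. phenotypes A, B, AB.
Rh cross +/- × -/- → phenotypes Rh+, Rh-.
Combining independently: A+, A-, B+, B-, AB+, AB-.

A+, A-, B+, B-, AB+, AB-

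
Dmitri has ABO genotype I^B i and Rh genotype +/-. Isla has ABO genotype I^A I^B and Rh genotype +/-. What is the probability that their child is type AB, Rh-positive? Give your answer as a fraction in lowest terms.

ABO cross I^B i × I^A I^B → offspring phenotypes: 1/4 A, 1/2 B, 1/4 AB.
Rh cross +/- × +/- → 3/4 Rh+, 1/4 Rh-.
Independent loci: P(type AB, Rh-positive) = 1/4 × 3/4 = 3/16.

3/16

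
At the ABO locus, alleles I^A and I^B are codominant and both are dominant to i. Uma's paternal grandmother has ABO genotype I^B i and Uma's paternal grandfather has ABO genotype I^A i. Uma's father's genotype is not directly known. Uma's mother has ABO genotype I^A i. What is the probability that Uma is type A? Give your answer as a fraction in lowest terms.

Uma's father's ABO genotype from I^B i × I^A i: 1/4 I^A I^B, 1/4 I^A i, 1/4 I^B i, 1/4 i i.
Crossing each possibility with the mother I^A i and summing P(type A): 1/4·1/2 + 1/4·3/4 + 1/4·1/4 + 1/4·1/2 = 1/2.

1/2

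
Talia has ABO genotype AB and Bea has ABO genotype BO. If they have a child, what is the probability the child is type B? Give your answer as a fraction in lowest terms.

1/2

ABO cross AB × BO → offspring phenotypes: 1/4 A, 1/2 B, 1/4 AB.
So P(type B) = 1/2.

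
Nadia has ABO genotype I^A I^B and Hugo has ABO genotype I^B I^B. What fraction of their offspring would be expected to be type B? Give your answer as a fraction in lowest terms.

ABO cross I^A I^B × I^B I^B → offspring phenotypes: 1/2 B, 1/2 AB.
So P(type B) = 1/2.

1/2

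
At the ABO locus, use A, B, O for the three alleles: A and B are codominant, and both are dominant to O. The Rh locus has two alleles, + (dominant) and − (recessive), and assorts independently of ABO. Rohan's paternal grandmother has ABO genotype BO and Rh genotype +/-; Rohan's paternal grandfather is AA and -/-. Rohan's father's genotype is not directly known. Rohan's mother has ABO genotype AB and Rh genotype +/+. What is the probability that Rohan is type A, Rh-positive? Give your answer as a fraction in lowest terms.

3/8

Rohan's father's ABO genotype from BO × AA: 1/2 AB, 1/2 AO.
Crossing each possibility with the mother AB and summing P(type A): 1/2·1/4 + 1/2·1/2 = 3/8.
Similarly for Rh via the father's Rh distribution: P(Rh+) = 1.
Independent loci: 3/8 × 1 = 3/8.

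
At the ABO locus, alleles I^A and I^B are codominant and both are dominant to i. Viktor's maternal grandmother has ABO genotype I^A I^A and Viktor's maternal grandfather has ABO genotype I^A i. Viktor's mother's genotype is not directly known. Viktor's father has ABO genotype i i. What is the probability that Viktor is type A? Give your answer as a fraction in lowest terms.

Viktor's mother's ABO genotype from I^A I^A × I^A i: 1/2 I^A I^A, 1/2 I^A i.
Crossing each possibility with the father i i and summing P(type A): 1/2·1 + 1/2·1/2 = 3/4.

3/4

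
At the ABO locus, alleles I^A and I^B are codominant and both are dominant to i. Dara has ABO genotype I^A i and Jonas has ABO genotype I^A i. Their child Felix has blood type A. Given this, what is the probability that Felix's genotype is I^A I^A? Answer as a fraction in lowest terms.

1/3

Cross I^A i × I^A i → 1/4 I^A I^A, 1/2 I^A i, 1/4 i i.
Type-A genotypes among offspring: I^A I^A (1/4), I^A i (1/2); total 3/4.
P(I^A I^A | type A) = (1/4) / (3/4) = 1/3.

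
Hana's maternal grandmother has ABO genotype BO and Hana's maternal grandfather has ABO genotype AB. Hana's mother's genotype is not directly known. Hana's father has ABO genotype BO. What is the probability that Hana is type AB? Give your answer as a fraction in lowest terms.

1/8

Hana's mother's ABO genotype from BO × AB: 1/4 AB, 1/4 AO, 1/4 BB, 1/4 BO.
Crossing each possibility with the father BO and summing P(type AB): 1/4·1/4 + 1/4·1/4 + 1/4·0 + 1/4·0 = 1/8.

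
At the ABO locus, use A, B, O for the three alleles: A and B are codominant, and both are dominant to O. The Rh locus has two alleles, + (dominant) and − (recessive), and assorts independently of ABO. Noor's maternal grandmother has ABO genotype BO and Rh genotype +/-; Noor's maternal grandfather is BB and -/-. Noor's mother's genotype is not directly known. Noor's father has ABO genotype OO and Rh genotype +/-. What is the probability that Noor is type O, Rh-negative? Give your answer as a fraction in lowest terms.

Noor's mother's ABO genotype from BO × BB: 1/2 BB, 1/2 BO.
Crossing each possibility with the father OO and summing P(type O): 1/2·0 + 1/2·1/2 = 1/4.
Similarly for Rh via the mother's Rh distribution: P(Rh-) = 3/8.
Independent loci: 1/4 × 3/8 = 3/32.

3/32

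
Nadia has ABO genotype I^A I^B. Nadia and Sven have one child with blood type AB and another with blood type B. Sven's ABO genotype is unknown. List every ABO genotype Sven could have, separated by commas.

I^A I^B, I^A i, I^B I^B, I^B i

For each candidate genotype of Sven, check whether crossing it with I^A I^B can produce every observed child phenotype.
  I^A I^A → possible child types {A, AB} ✗
  I^A I^B → possible child types {A, B, AB} ✓
  I^A i → possible child types {A, B, AB} ✓
  I^B I^B → possible child types {B, AB} ✓
  I^B i → possible child types {A, B, AB} ✓
  i i → possible child types {A, B} ✗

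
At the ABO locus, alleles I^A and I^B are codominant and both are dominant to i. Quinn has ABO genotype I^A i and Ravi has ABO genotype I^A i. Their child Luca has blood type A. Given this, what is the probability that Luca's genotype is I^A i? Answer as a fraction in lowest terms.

2/3

Cross I^A i × I^A i → 1/4 I^A I^A, 1/2 I^A i, 1/4 i i.
Type-A genotypes among offspring: I^A I^A (1/4), I^A i (1/2); total 3/4.
P(I^A i | type A) = (1/2) / (3/4) = 2/3.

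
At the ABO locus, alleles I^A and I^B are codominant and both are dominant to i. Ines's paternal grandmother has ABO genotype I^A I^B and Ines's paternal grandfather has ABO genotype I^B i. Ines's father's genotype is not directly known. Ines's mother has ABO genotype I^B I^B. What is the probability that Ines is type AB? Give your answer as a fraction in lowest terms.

Ines's father's ABO genotype from I^A I^B × I^B i: 1/4 I^A I^B, 1/4 I^A i, 1/4 I^B I^B, 1/4 I^B i.
Crossing each possibility with the mother I^B I^B and summing P(type AB): 1/4·1/2 + 1/4·1/2 + 1/4·0 + 1/4·0 = 1/4.

1/4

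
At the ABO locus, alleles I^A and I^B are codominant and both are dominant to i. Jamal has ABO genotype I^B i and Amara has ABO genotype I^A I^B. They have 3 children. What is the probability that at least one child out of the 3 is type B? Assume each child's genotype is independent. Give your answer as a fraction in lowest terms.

7/8

ABO cross I^B i × I^A I^B → 1/4 A, 1/2 B, 1/4 AB.
So P(type B) = 1/2 per child.
P(none) = (1/2)^3 = 1/8; P(at least one) = 1 − 1/8 = 7/8.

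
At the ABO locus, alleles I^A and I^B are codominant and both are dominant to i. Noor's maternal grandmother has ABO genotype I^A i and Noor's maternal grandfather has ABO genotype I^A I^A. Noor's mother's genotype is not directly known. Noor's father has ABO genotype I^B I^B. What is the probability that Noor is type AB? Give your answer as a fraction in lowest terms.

3/4

Noor's mother's ABO genotype from I^A i × I^A I^A: 1/2 I^A I^A, 1/2 I^A i.
Crossing each possibility with the father I^B I^B and summing P(type AB): 1/2·1 + 1/2·1/2 = 3/4.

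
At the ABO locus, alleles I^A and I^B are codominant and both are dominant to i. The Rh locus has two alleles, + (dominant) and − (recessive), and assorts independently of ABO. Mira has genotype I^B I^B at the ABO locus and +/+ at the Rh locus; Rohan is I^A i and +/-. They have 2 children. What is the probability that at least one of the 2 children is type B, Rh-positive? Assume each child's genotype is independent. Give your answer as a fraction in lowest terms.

3/4

ABO cross I^B I^B × I^A i → 1/2 B, 1/2 AB.
Rh cross +/+ × +/- → 1 Rh+; so P(type B, Rh-positive) = 1/2 × 1 = 1/2 per child.
P(none) = (1/2)^2 = 1/4; P(at least one) = 1 − 1/4 = 3/4.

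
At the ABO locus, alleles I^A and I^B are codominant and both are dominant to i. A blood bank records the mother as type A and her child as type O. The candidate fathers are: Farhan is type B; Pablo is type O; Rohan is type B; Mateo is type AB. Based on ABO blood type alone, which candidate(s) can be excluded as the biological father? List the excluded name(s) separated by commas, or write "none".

A candidate is excluded only if no genotype consistent with his phenotype could produce a type O child with a type A mother.
Mateo (type AB): no genotype consistent with that phenotype can produce a type-O child with a type-A mother.

Mateo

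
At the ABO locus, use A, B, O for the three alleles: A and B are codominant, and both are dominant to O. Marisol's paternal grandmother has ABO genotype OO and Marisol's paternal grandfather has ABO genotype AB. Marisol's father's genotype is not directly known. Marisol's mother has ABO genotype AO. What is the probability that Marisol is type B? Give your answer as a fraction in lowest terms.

1/8

Marisol's father's ABO genotype from OO × AB: 1/2 AO, 1/2 BO.
Crossing each possibility with the mother AO and summing P(type B): 1/2·0 + 1/2·1/4 = 1/8.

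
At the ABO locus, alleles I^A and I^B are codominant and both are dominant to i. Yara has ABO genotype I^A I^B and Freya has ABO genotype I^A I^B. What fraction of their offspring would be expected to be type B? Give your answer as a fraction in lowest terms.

1/4

ABO cross I^A I^B × I^A I^B → offspring phenotypes: 1/4 A, 1/4 B, 1/2 AB.
So P(type B) = 1/4.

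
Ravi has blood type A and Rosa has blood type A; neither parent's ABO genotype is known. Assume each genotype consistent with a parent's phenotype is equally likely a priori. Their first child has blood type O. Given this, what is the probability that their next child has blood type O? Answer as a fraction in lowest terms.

1/4

Possible genotypes: Ravi ∈ {AA, AO}; Rosa ∈ {AA, AO}.
Weight each parental genotype pair by prior × P(type-O child):
  AO × AO: posterior weight 1; P(next child type O) = 1/4.
Weighted sum = 1/4.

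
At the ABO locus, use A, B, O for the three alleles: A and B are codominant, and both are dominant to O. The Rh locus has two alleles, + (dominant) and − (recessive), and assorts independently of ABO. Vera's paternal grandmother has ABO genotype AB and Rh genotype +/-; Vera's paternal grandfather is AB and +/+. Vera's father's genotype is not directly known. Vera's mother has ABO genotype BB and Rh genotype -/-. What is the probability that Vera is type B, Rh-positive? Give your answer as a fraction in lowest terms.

Vera's father's ABO genotype from AB × AB: 1/4 AA, 1/2 AB, 1/4 BB.
Crossing each possibility with the mother BB and summing P(type B): 1/4·0 + 1/2·1/2 + 1/4·1 = 1/2.
Similarly for Rh via the father's Rh distribution: P(Rh+) = 3/4.
Independent loci: 1/2 × 3/4 = 3/8.

3/8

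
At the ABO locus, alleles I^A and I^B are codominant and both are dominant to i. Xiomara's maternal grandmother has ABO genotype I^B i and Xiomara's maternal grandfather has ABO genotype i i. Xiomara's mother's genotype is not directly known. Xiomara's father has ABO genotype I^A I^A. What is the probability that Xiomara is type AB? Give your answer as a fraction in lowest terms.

Xiomara's mother's ABO genotype from I^B i × i i: 1/2 I^B i, 1/2 i i.
Crossing each possibility with the father I^A I^A and summing P(type AB): 1/2·1/2 + 1/2·0 = 1/4.

1/4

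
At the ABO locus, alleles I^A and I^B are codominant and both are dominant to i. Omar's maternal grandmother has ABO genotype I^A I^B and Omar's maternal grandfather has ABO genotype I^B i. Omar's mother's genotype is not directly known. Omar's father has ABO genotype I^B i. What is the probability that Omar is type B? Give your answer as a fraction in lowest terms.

Omar's mother's ABO genotype from I^A I^B × I^B i: 1/4 I^A I^B, 1/4 I^A i, 1/4 I^B I^B, 1/4 I^B i.
Crossing each possibility with the father I^B i and summing P(type B): 1/4·1/2 + 1/4·1/4 + 1/4·1 + 1/4·3/4 = 5/8.

5/8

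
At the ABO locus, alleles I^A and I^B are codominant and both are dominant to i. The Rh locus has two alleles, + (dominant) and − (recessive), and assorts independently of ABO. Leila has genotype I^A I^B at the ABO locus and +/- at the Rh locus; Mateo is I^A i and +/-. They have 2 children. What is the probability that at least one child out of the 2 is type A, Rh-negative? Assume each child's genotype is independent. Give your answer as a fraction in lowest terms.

ABO cross I^A I^B × I^A i → 1/2 A, 1/4 B, 1/4 AB.
Rh cross +/- × +/- → 3/4 Rh+, 1/4 Rh-; so P(type A, Rh-negative) = 1/2 × 1/4 = 1/8 per child.
P(none) = (7/8)^2 = 49/64; P(at least one) = 1 − 49/64 = 15/64.

15/64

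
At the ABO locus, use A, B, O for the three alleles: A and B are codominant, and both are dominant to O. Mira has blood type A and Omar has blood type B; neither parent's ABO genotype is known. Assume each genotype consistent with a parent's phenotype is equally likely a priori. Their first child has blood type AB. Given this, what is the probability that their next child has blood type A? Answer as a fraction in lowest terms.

5/36

Possible genotypes: Mira ∈ {AA, AO}; Omar ∈ {BB, BO}.
Weight each parental genotype pair by prior × P(type-AB child):
  AA × BB: posterior weight 4/9; P(next child type A) = 0.
  AA × BO: posterior weight 2/9; P(next child type A) = 1/2.
  AO × BB: posterior weight 2/9; P(next child type A) = 0.
  AO × BO: posterior weight 1/9; P(next child type A) = 1/4.
Weighted sum = 5/36.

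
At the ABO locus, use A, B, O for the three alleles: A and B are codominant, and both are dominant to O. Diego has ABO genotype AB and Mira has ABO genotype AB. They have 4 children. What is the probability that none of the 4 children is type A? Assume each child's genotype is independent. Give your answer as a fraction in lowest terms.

81/256

ABO cross AB × AB → 1/4 A, 1/4 B, 1/2 AB.
So P(type A) = 1/4 per child.
P(not type A) = 3/4 for one child; (3/4)^4 = 81/256.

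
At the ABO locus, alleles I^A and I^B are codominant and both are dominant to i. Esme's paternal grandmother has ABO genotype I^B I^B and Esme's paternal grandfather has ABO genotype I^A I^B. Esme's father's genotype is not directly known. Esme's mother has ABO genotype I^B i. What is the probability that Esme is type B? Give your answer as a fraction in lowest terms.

Esme's father's ABO genotype from I^B I^B × I^A I^B: 1/2 I^A I^B, 1/2 I^B I^B.
Crossing each possibility with the mother I^B i and summing P(type B): 1/2·1/2 + 1/2·1 = 3/4.

3/4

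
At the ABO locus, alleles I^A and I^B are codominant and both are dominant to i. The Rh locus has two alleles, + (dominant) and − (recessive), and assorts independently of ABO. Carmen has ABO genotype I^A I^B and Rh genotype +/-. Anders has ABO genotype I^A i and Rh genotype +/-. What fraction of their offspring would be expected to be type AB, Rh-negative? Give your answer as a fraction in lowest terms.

1/16

ABO cross I^A I^B × I^A i → offspring phenotypes: 1/2 A, 1/4 B, 1/4 AB.
Rh cross +/- × +/- → 3/4 Rh+, 1/4 Rh-.
Independent loci: P(type AB, Rh-negative) = 1/4 × 1/4 = 1/16.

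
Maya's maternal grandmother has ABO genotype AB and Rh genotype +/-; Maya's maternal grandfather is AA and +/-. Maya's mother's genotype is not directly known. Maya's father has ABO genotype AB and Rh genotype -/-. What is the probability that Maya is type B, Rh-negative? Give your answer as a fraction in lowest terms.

1/16

Maya's mother's ABO genotype from AB × AA: 1/2 AA, 1/2 AB.
Crossing each possibility with the father AB and summing P(type B): 1/2·0 + 1/2·1/4 = 1/8.
Similarly for Rh via the mother's Rh distribution: P(Rh-) = 1/2.
Independent loci: 1/8 × 1/2 = 1/16.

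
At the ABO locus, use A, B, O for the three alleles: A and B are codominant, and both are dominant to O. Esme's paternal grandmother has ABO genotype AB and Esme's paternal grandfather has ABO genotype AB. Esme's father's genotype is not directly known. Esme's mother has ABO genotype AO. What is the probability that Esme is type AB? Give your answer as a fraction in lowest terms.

Esme's father's ABO genotype from AB × AB: 1/4 AA, 1/2 AB, 1/4 BB.
Crossing each possibility with the mother AO and summing P(type AB): 1/4·0 + 1/2·1/4 + 1/4·1/2 = 1/4.

1/4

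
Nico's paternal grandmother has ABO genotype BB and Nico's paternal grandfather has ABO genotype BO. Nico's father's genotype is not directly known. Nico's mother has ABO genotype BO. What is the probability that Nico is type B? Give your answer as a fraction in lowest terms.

7/8

Nico's father's ABO genotype from BB × BO: 1/2 BB, 1/2 BO.
Crossing each possibility with the mother BO and summing P(type B): 1/2·1 + 1/2·3/4 = 7/8.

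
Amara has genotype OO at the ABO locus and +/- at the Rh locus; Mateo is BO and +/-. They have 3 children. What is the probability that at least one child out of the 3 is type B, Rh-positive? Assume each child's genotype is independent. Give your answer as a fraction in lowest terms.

ABO cross OO × BO → 1/2 O, 1/2 B.
Rh cross +/- × +/- → 3/4 Rh+, 1/4 Rh-; so P(type B, Rh-positive) = 1/2 × 3/4 = 3/8 per child.
P(none) = (5/8)^3 = 125/512; P(at least one) = 1 − 125/512 = 387/512.

387/512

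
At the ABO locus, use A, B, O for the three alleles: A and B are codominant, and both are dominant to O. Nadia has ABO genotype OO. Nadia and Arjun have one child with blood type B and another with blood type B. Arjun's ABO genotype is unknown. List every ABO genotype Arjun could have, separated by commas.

AB, BB, BO

For each candidate genotype of Arjun, check whether crossing it with OO can produce every observed child phenotype.
  AA → possible child types {A} ✗
  AB → possible child types {A, B} ✓
  AO → possible child types {O, A} ✗
  BB → possible child types {B} ✓
  BO → possible child types {O, B} ✓
  OO → possible child types {O} ✗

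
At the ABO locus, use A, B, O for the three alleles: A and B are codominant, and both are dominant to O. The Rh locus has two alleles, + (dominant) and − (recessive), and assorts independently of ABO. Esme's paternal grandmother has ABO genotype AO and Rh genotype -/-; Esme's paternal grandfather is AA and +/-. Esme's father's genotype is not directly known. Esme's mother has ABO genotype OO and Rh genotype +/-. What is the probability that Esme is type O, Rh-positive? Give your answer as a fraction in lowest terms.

Esme's father's ABO genotype from AO × AA: 1/2 AA, 1/2 AO.
Crossing each possibility with the mother OO and summing P(type O): 1/2·0 + 1/2·1/2 = 1/4.
Similarly for Rh via the father's Rh distribution: P(Rh+) = 5/8.
Independent loci: 1/4 × 5/8 = 5/32.

5/32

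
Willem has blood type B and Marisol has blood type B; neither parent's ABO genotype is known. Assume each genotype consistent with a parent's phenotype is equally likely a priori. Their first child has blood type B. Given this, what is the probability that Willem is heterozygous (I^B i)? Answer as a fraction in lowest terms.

7/15

Possible genotypes: Willem ∈ {I^B I^B, I^B i}; Marisol ∈ {I^B I^B, I^B i}.
Weight each parental genotype pair by prior × P(type-B child):
  I^B I^B × I^B I^B: posterior weight 4/15.
  I^B I^B × I^B i: posterior weight 4/15.
  I^B i × I^B I^B: posterior weight 4/15.
  I^B i × I^B i: posterior weight 1/5.
Sum the posterior weight over pairs where Willem is I^B i: 7/15.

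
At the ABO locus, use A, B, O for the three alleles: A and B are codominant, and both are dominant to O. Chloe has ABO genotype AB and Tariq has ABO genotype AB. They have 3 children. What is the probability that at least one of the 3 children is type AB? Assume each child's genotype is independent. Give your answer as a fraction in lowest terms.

ABO cross AB × AB → 1/4 A, 1/4 B, 1/2 AB.
So P(type AB) = 1/2 per child.
P(none) = (1/2)^3 = 1/8; P(at least one) = 1 − 1/8 = 7/8.

7/8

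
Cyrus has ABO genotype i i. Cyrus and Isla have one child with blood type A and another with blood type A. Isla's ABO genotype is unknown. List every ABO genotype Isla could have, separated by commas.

I^A I^A, I^A I^B, I^A i

For each candidate genotype of Isla, check whether crossing it with i i can produce every observed child phenotype.
  I^A I^A → possible child types {A} ✓
  I^A I^B → possible child types {A, B} ✓
  I^A i → possible child types {O, A} ✓
  I^B I^B → possible child types {B} ✗
  I^B i → possible child types {O, B} ✗
  i i → possible child types {O} ✗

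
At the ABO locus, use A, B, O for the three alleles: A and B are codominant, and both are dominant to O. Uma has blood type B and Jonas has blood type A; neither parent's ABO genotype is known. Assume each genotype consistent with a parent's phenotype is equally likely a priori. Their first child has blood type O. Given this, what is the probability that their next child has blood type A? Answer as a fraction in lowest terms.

1/4

Possible genotypes: Uma ∈ {BB, BO}; Jonas ∈ {AA, AO}.
Weight each parental genotype pair by prior × P(type-O child):
  BO × AO: posterior weight 1; P(next child type A) = 1/4.
Weighted sum = 1/4.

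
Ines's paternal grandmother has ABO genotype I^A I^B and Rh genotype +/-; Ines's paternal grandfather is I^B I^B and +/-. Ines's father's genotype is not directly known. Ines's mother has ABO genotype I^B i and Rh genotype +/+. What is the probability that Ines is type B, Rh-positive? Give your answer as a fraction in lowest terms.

Ines's father's ABO genotype from I^A I^B × I^B I^B: 1/2 I^A I^B, 1/2 I^B I^B.
Crossing each possibility with the mother I^B i and summing P(type B): 1/2·1/2 + 1/2·1 = 3/4.
Similarly for Rh via the father's Rh distribution: P(Rh+) = 1.
Independent loci: 3/4 × 1 = 3/4.

3/4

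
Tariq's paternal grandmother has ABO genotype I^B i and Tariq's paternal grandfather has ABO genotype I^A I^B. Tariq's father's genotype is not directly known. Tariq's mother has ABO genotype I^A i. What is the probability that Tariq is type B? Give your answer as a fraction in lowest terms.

1/4

Tariq's father's ABO genotype from I^B i × I^A I^B: 1/4 I^A I^B, 1/4 I^A i, 1/4 I^B I^B, 1/4 I^B i.
Crossing each possibility with the mother I^A i and summing P(type B): 1/4·1/4 + 1/4·0 + 1/4·1/2 + 1/4·1/4 = 1/4.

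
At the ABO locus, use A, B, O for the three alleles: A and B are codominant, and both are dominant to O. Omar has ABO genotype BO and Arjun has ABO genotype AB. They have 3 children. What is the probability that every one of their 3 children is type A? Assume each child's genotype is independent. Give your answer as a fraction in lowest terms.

1/64

ABO cross BO × AB → 1/4 A, 1/2 B, 1/4 AB.
So P(type A) = 1/4 per child.
All 3 independent: (1/4)^3 = 1/64.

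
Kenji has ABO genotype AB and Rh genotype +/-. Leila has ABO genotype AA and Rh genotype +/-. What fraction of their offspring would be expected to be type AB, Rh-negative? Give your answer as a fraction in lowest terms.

ABO cross AB × AA → offspring phenotypes: 1/2 A, 1/2 AB.
Rh cross +/- × +/- → 3/4 Rh+, 1/4 Rh-.
Independent loci: P(type AB, Rh-negative) = 1/2 × 1/4 = 1/8.

1/8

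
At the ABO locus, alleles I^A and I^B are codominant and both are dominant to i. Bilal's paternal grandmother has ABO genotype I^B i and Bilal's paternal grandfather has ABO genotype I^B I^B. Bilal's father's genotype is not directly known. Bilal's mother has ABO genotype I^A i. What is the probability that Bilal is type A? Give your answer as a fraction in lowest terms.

1/8

Bilal's father's ABO genotype from I^B i × I^B I^B: 1/2 I^B I^B, 1/2 I^B i.
Crossing each possibility with the mother I^A i and summing P(type A): 1/2·0 + 1/2·1/4 = 1/8.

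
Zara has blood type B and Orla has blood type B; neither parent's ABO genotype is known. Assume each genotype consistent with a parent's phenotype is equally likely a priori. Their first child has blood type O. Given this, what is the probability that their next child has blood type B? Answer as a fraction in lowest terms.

3/4

Possible genotypes: Zara ∈ {BB, BO}; Orla ∈ {BB, BO}.
Weight each parental genotype pair by prior × P(type-O child):
  BO × BO: posterior weight 1; P(next child type B) = 3/4.
Weighted sum = 3/4.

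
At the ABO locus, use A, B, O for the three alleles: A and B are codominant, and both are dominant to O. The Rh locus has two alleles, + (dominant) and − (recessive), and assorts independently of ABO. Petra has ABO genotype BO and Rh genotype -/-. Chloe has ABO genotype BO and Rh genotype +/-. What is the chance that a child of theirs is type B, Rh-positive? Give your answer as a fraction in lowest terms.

ABO cross BO × BO → offspring phenotypes: 1/4 O, 3/4 B.
Rh cross -/- × +/- → 1/2 Rh+, 1/2 Rh-.
Independent loci: P(type B, Rh-positive) = 3/4 × 1/2 = 3/8.

3/8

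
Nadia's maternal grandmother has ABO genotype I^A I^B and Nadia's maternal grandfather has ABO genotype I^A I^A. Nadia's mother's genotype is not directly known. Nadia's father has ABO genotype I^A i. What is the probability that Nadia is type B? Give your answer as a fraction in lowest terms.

1/8

Nadia's mother's ABO genotype from I^A I^B × I^A I^A: 1/2 I^A I^A, 1/2 I^A I^B.
Crossing each possibility with the father I^A i and summing P(type B): 1/2·0 + 1/2·1/4 = 1/8.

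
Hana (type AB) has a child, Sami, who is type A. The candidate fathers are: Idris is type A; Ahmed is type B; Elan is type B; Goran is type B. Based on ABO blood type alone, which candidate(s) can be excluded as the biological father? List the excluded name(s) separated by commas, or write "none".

none

A candidate is excluded only if no genotype consistent with his phenotype could produce a type A child with a type AB mother.
Every candidate has at least one consistent genotype combination, so none can be excluded.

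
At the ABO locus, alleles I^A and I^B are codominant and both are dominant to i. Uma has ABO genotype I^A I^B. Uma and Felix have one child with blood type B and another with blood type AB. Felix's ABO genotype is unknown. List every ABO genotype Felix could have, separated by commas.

For each candidate genotype of Felix, check whether crossing it with I^A I^B can produce every observed child phenotype.
  I^A I^A → possible child types {A, AB} ✗
  I^A I^B → possible child types {A, B, AB} ✓
  I^A i → possible child types {A, B, AB} ✓
  I^B I^B → possible child types {B, AB} ✓
  I^B i → possible child types {A, B, AB} ✓
  i i → possible child types {A, B} ✗

I^A I^B, I^A i, I^B I^B, I^B i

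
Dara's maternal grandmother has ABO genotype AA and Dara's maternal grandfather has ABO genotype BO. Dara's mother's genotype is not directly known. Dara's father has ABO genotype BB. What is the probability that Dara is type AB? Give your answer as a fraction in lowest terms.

Dara's mother's ABO genotype from AA × BO: 1/2 AB, 1/2 AO.
Crossing each possibility with the father BB and summing P(type AB): 1/2·1/2 + 1/2·1/2 = 1/2.

1/2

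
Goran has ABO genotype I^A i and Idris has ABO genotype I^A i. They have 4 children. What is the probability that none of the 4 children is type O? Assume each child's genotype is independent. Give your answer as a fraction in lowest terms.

81/256

ABO cross I^A i × I^A i → 1/4 O, 3/4 A.
So P(type O) = 1/4 per child.
P(not type O) = 3/4 for one child; (3/4)^4 = 81/256.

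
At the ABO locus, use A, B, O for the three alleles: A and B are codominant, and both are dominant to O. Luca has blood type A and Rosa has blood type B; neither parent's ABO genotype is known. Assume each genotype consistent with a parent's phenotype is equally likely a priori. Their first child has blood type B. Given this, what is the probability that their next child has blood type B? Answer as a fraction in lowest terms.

5/12

Possible genotypes: Luca ∈ {AA, AO}; Rosa ∈ {BB, BO}.
Weight each parental genotype pair by prior × P(type-B child):
  AO × BB: posterior weight 2/3; P(next child type B) = 1/2.
  AO × BO: posterior weight 1/3; P(next child type B) = 1/4.
Weighted sum = 5/12.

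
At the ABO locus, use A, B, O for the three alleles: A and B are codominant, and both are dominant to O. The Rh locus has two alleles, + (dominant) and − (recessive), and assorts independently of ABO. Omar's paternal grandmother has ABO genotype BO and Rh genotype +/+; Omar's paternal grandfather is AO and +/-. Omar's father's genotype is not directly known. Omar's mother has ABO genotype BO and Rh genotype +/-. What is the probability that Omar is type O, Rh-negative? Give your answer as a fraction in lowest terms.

Omar's father's ABO genotype from BO × AO: 1/4 AB, 1/4 AO, 1/4 BO, 1/4 OO.
Crossing each possibility with the mother BO and summing P(type O): 1/4·0 + 1/4·1/4 + 1/4·1/4 + 1/4·1/2 = 1/4.
Similarly for Rh via the father's Rh distribution: P(Rh-) = 1/8.
Independent loci: 1/4 × 1/8 = 1/32.

1/32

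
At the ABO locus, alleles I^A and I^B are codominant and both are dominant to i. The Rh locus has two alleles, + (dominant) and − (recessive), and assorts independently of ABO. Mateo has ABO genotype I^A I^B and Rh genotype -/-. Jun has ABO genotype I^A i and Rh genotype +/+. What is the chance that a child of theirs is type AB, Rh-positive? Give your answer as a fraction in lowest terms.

ABO cross I^A I^B × I^A i → offspring phenotypes: 1/2 A, 1/4 B, 1/4 AB.
Rh cross -/- × +/+ → 1 Rh+.
Independent loci: P(type AB, Rh-positive) = 1/4 × 1 = 1/4.

1/4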